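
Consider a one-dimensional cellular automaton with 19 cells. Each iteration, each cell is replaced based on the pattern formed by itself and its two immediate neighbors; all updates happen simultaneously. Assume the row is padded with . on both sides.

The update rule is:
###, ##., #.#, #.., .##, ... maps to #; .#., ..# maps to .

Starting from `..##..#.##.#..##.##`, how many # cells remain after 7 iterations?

18

#.###..####.#.#####
.#####.#####.######
.##################
.##################  (fixed point — unchanged through iteration 7)
count of #: 18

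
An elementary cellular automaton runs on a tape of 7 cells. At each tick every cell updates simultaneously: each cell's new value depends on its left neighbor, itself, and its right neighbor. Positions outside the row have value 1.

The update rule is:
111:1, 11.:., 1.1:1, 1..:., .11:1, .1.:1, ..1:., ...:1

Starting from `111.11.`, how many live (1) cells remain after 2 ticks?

11.11.1
1.11.11
count of 1: 5

5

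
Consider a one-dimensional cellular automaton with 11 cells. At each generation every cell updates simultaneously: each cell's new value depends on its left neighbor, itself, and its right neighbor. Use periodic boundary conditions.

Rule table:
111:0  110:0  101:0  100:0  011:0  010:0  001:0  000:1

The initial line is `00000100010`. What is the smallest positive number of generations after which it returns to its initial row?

2

11110001000
00000100010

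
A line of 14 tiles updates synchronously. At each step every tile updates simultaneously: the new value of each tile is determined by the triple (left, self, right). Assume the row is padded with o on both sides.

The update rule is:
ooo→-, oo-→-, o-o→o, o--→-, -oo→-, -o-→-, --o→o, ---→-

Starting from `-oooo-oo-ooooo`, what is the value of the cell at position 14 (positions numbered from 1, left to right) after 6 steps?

o

o----o--o-----
----o--o-----o
---o--o-----o-
--o--o-----o-o
-o--o-----o-o-
o--o-----o-o-o
position 14 holds o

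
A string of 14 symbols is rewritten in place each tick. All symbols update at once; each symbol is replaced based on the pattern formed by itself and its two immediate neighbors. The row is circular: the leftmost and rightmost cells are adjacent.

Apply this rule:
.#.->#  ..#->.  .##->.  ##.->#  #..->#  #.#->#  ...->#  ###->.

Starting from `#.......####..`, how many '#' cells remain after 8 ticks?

6

#######....##.
......####..##
#####....##..#
....####..##..
###....##..###
..####..##....
#....##..#####
####..##......
count of #: 6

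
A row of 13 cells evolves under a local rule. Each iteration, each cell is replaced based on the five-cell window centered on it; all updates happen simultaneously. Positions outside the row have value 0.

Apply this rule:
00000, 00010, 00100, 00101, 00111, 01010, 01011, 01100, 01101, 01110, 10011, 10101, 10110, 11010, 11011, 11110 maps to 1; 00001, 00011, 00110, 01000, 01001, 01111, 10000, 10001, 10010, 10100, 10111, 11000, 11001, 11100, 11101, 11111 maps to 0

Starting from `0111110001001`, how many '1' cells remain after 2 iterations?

5

iteration 1: 0100100011001
iteration 2: 1100100001001
count of 1: 5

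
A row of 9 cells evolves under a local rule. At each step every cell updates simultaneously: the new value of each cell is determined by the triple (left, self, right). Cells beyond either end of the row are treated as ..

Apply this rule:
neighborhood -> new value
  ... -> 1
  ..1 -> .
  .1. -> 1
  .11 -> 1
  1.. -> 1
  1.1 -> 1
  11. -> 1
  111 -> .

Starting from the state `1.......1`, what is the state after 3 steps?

11111.1.1

step 1: 1111111.1
step 2: 1.....111
step 3: 11111.1.1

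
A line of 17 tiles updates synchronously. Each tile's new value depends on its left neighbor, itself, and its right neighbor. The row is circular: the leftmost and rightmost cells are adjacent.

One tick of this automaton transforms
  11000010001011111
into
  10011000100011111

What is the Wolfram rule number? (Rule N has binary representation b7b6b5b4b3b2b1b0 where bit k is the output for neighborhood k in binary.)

position 0: 111 → 1  (bit 7 = 1)
position 1: 110 → 0  (bit 6 = 0)
position 11: 101 → 0  (bit 5 = 0)
position 2: 100 → 0  (bit 4 = 0)
position 12: 011 → 1  (bit 3 = 1)
position 6: 010 → 0  (bit 2 = 0)
position 5: 001 → 0  (bit 1 = 0)
position 3: 000 → 1  (bit 0 = 1)
bits b7..b0 = 10001001 = 137

137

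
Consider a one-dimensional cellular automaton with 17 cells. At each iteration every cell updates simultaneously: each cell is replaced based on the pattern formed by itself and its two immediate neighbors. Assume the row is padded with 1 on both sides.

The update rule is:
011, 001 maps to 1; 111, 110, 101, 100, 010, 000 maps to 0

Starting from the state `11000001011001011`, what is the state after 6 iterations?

01001001001001100

00000010010010010
00000100100100100
00001001001001001
00010010010010011
00100100100100110
01001001001001100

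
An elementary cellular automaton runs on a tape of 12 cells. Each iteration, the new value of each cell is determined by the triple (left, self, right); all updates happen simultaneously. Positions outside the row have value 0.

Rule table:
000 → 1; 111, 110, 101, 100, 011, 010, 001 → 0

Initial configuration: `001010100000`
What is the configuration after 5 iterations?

100000001111
001111100000
100000001111  (repeats iteration 1; period 2)
iteration 5: 100000001111

100000001111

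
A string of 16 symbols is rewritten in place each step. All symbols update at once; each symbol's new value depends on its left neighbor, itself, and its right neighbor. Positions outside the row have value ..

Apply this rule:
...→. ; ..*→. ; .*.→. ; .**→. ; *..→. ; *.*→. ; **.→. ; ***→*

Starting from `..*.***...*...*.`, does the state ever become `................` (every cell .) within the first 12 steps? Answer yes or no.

yes

.....*..........
................
all cells are . at step 2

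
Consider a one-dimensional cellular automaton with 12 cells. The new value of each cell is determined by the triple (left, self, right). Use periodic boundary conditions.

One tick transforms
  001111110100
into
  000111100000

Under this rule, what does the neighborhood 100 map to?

0

At position 10 the neighborhood is 100; the next row has 0 there.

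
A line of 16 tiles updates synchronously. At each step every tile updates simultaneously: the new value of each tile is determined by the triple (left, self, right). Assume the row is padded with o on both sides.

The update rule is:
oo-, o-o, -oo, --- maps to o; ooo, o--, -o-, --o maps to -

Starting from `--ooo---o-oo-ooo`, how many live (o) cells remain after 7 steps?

6

--o-o-o--ooooo--
---o-o---o---o--
-o--o--o---o----
o--------o---oo-
o-oooooo---o-ooo
ooo----o-o--oo--
--o-oo--o---oo--
count of o: 6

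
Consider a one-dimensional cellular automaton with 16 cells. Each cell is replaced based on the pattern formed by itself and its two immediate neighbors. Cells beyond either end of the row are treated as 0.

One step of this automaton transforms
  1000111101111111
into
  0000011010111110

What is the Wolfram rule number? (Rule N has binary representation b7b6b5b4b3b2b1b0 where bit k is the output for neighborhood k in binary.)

160

position 5: 111 → 1  (bit 7 = 1)
position 7: 110 → 0  (bit 6 = 0)
position 8: 101 → 1  (bit 5 = 1)
position 1: 100 → 0  (bit 4 = 0)
position 4: 011 → 0  (bit 3 = 0)
position 0: 010 → 0  (bit 2 = 0)
position 3: 001 → 0  (bit 1 = 0)
position 2: 000 → 0  (bit 0 = 0)
bits b7..b0 = 10100000 = 160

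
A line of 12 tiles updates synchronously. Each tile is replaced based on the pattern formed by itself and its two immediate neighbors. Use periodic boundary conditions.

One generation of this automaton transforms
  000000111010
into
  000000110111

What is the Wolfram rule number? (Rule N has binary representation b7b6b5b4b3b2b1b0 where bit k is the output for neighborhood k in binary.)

position 7: 111 → 1  (bit 7 = 1)
position 8: 110 → 0  (bit 6 = 0)
position 9: 101 → 1  (bit 5 = 1)
position 11: 100 → 1  (bit 4 = 1)
position 6: 011 → 1  (bit 3 = 1)
position 10: 010 → 1  (bit 2 = 1)
position 5: 001 → 0  (bit 1 = 0)
position 0: 000 → 0  (bit 0 = 0)
bits b7..b0 = 10111100 = 188

188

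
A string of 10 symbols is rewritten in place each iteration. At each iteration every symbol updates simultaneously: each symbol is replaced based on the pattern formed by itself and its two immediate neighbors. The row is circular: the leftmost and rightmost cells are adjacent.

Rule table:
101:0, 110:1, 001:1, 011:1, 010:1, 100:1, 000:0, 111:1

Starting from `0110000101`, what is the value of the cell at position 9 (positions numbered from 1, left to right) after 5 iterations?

0

0111001101
0111111101
0111111101  (fixed point — unchanged through iteration 5)
position 9 holds 0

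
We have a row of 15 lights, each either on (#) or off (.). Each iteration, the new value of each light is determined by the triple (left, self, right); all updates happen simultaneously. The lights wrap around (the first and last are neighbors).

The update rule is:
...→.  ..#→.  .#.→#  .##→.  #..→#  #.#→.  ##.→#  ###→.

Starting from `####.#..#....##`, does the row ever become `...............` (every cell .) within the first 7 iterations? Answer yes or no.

no

...#.##.##.....
...#..#..##....
...##.##..##...
....#..##..##..
....##..##..##.
.....##..##..##
#.....##..##..#
iteration 7 is #.....##..##..#, still not uniform .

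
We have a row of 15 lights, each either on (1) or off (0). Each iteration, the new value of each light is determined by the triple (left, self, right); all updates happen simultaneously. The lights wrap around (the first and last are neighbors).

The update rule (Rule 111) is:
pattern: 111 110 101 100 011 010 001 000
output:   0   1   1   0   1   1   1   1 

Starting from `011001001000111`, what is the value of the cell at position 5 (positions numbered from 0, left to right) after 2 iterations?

111011011011101
001111111110111
position 5 holds 1

1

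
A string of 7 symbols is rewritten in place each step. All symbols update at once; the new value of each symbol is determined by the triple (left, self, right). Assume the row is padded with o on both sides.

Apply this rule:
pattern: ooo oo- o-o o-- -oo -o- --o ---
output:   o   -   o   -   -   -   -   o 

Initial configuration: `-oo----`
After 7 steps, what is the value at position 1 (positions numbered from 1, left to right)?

-

o---oo-
--o---o
----o--
-oo----  (repeats step 0; period 4)
step 7: ----o--
position 1 holds -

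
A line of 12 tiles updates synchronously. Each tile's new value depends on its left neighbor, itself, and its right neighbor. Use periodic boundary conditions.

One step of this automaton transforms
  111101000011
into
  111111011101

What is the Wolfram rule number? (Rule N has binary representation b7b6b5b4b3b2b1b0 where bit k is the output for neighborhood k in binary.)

231

position 0: 111 → 1  (bit 7 = 1)
position 3: 110 → 1  (bit 6 = 1)
position 4: 101 → 1  (bit 5 = 1)
position 6: 100 → 0  (bit 4 = 0)
position 10: 011 → 0  (bit 3 = 0)
position 5: 010 → 1  (bit 2 = 1)
position 9: 001 → 1  (bit 1 = 1)
position 7: 000 → 1  (bit 0 = 1)
bits b7..b0 = 11100111 = 231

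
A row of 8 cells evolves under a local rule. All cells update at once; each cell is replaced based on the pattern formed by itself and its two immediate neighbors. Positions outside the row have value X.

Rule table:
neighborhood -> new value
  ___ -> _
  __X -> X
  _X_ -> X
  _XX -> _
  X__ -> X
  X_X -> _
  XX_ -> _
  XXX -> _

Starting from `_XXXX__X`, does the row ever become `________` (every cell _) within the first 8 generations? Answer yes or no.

_____XX_
X___X___
_X_XXX_X
_X______
_XX____X
___X__X_
X_XXXXX_
________
all cells are _ at generation 8

yes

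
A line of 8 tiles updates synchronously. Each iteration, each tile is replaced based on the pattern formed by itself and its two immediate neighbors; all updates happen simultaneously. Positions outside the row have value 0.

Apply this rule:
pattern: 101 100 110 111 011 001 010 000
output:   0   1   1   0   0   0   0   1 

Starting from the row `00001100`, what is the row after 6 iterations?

10011100

11100111
00110001
10011100
01000111
00110001  (repeats iteration 2; period 3)
iteration 6: 10011100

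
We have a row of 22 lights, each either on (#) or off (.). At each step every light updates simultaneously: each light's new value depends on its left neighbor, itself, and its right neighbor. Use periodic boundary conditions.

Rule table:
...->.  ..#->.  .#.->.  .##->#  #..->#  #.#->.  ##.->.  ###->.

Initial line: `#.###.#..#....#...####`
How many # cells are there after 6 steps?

..#....#..#....#..#...
...#....#..#....#..#..
....#....#..#....#..#.
.....#....#..#....#..#
#.....#....#..#....#..
.#.....#....#..#....#.
count of #: 5

5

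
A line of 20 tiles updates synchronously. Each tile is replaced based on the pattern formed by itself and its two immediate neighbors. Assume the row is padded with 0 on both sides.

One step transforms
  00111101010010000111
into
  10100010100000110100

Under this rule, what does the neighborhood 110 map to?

At position 5 the neighborhood is 110; the next row has 0 there.

0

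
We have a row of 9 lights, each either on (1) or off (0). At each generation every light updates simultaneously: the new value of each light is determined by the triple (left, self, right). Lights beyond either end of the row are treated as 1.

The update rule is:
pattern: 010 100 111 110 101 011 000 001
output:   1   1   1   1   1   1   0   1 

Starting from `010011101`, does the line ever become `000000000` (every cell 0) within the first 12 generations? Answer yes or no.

no

111111111
111111111  (fixed point — unchanged through generation 12)
generation 12 is 111111111, still not uniform 0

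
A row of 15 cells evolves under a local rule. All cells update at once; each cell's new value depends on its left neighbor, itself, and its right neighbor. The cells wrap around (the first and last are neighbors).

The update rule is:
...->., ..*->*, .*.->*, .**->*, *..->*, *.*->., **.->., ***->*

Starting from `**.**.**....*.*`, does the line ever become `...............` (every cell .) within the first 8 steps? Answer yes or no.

*..*..*.*..**.*
.******.****..*
.*****..***.***
.****.****..**.
****..***.***.*
***.****..**..*
**..***.***.***
*.****..**..***
step 8 is *.****..**..***, still not uniform .

no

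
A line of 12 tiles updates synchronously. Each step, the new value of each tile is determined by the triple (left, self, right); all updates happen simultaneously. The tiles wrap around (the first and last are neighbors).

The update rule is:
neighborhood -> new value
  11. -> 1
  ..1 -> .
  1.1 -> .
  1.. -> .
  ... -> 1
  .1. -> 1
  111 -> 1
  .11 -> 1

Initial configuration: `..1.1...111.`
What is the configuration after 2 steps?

1.1.1.1.111.

1.1.1.1.111.
1.1.1.1.111.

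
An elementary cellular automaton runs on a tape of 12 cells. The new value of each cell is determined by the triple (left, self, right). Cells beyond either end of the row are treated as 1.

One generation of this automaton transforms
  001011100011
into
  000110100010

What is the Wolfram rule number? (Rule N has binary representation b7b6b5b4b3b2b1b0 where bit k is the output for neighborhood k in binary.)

104

position 5: 111 → 0  (bit 7 = 0)
position 6: 110 → 1  (bit 6 = 1)
position 3: 101 → 1  (bit 5 = 1)
position 0: 100 → 0  (bit 4 = 0)
position 4: 011 → 1  (bit 3 = 1)
position 2: 010 → 0  (bit 2 = 0)
position 1: 001 → 0  (bit 1 = 0)
position 8: 000 → 0  (bit 0 = 0)
bits b7..b0 = 01101000 = 104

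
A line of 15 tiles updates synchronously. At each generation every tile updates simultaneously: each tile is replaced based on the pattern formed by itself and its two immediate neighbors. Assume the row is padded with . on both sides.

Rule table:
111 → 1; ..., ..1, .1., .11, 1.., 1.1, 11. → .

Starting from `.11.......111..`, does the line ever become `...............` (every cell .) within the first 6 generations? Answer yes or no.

...........1...
...............
all cells are . at generation 2

yes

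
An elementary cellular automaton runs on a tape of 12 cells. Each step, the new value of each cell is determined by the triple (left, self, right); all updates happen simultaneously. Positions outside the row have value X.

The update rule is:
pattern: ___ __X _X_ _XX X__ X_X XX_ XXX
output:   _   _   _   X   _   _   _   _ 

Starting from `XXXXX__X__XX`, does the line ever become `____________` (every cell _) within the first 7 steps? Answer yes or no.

__________X_
____________
all cells are _ at step 2

yes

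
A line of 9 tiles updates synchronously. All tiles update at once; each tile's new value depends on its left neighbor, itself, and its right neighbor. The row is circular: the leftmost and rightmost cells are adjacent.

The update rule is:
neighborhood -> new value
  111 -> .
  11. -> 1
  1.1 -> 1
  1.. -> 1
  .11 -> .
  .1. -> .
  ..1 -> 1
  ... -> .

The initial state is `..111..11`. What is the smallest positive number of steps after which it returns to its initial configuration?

11..111.1
.111..11.
1..111.11
111..11..
..111.111
11..11..1
.111.111.
1..11..11
111.111..
..11..111
11.111..1
.11..111.
1.111..11
11..111..
.111..111
1..111..1
111..111.
..111..11

18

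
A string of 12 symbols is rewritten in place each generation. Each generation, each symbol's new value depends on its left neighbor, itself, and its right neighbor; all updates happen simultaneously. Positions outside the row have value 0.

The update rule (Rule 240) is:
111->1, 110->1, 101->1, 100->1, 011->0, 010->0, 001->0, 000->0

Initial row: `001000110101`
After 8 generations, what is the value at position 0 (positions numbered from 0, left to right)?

generation 1: 000100011010
generation 2: 000010001101
generation 3: 000001000110
generation 4: 000000100011
generation 5: 000000010001
generation 6: 000000001000
generation 7: 000000000100
generation 8: 000000000010
position 0 holds 0

0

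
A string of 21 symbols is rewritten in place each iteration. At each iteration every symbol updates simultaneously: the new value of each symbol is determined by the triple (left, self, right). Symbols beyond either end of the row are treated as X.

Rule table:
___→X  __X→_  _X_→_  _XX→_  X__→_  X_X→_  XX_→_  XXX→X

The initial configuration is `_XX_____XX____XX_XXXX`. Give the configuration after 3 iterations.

____XXX____XX_____XXX
_XX__X__XX____XXX__XX
___________XX__X____X

___________XX__X____X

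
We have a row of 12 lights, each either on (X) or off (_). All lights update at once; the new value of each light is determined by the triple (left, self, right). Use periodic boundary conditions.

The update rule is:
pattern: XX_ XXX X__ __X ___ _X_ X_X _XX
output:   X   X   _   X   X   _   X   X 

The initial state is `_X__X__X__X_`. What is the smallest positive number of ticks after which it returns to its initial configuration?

3

X__X__X__X__
__X__X__X__X
_X__X__X__X_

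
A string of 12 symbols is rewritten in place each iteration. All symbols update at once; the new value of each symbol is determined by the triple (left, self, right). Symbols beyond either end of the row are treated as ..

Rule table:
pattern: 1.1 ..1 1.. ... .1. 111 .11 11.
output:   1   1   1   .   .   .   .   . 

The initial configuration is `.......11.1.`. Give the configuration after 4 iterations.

iteration 1: ......1..1.1
iteration 2: .....1.11.1.
iteration 3: ....1.1..1.1
iteration 4: ...1.1.11.1.

...1.1.11.1.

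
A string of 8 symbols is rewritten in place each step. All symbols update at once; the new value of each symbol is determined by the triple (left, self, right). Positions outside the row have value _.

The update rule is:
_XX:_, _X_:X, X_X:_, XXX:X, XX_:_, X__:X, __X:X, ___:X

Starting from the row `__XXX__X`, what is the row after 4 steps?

XX_X_XXX
___X__X_
XXXXXXXX
_XXXXXX_

_XXXXXX_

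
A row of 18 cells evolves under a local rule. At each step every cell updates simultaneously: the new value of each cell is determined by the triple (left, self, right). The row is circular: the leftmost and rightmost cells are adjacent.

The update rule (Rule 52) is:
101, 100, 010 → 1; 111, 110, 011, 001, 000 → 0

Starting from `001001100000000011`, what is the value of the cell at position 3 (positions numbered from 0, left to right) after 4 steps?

101100010000000000
110010011000000000
001011000100000000
001100100110000000
position 3 holds 1

1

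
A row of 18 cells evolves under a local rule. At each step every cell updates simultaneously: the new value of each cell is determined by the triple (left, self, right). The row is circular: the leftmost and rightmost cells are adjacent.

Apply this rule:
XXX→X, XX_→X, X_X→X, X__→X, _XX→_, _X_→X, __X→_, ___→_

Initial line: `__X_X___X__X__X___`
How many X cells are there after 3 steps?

__XXXX__XX_XX_XX__
___XXXX__XX_XX_XX_
____XXXX__XX_XX_XX
count of X: 10

10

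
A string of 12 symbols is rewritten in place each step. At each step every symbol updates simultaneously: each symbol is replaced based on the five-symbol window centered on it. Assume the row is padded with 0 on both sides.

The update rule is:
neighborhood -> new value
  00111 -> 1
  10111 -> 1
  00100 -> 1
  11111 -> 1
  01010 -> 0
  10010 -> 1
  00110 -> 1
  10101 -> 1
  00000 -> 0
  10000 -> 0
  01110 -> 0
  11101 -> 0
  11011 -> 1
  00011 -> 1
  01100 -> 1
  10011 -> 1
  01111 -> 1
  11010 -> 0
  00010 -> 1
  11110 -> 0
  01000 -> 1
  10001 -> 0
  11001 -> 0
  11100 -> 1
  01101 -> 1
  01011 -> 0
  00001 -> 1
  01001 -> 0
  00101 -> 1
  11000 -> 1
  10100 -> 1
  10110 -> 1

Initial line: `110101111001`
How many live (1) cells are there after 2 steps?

8

110101101011
110101101011
count of 1: 8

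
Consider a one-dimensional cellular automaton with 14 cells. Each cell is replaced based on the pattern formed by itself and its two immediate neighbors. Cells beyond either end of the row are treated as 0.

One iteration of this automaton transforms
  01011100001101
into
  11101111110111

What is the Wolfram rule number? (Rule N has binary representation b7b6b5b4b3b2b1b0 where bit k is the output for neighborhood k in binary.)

247

position 4: 111 → 1  (bit 7 = 1)
position 5: 110 → 1  (bit 6 = 1)
position 2: 101 → 1  (bit 5 = 1)
position 6: 100 → 1  (bit 4 = 1)
position 3: 011 → 0  (bit 3 = 0)
position 1: 010 → 1  (bit 2 = 1)
position 0: 001 → 1  (bit 1 = 1)
position 7: 000 → 1  (bit 0 = 1)
bits b7..b0 = 11110111 = 247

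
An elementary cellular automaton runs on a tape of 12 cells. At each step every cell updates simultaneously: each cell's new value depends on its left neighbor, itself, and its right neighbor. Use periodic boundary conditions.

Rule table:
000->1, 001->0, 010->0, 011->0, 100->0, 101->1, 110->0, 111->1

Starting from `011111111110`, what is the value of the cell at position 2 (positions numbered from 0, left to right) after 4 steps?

1

001111111100
100111111001
000011110000
111001100111
position 2 holds 1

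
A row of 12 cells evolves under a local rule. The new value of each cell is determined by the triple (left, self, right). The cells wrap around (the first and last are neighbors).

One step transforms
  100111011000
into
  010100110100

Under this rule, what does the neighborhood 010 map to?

At position 0 the neighborhood is 010; the next row has 0 there.

0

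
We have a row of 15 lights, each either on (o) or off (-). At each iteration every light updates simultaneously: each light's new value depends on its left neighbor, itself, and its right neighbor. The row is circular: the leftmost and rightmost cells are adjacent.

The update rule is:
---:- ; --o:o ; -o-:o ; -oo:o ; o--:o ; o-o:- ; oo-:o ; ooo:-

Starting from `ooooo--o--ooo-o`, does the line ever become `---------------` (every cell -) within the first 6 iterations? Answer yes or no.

----ooooooo-o-o
o--oo-----o-o-o
oooooo---oo-o-o
-----oo-ooo-o-o
o---ooo-o-o-o-o
oo-oo-o-o-o-o-o
iteration 6 is oo-oo-o-o-o-o-o, still not uniform -

no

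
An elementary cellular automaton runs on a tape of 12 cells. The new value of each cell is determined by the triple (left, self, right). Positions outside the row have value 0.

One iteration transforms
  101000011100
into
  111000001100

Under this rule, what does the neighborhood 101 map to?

At position 1 the neighborhood is 101; the next row has 1 there.

1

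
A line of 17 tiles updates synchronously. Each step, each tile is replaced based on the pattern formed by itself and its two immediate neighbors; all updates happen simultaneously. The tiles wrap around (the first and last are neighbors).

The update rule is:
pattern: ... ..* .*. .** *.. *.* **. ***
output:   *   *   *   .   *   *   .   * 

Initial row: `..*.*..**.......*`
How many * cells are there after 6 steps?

13

*******..********
******.**.*******
*****.*..*.******
****.******.*****
***.*.****.*.****
**.***.**.***.***
count of *: 13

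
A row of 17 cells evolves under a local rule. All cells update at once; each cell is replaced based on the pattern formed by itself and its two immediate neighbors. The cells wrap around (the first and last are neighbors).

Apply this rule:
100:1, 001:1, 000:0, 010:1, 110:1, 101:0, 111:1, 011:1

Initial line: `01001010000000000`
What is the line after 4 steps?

11111011000000000
11111011100000001
11111011110000011
11111011111000111

11111011111000111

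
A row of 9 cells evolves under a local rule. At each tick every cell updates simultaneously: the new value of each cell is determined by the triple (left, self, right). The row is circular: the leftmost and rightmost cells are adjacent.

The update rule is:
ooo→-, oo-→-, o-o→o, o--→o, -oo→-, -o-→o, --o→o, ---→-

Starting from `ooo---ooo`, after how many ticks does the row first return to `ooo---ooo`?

4

---o-o---
--ooooo--
-o-----o-
ooo---ooo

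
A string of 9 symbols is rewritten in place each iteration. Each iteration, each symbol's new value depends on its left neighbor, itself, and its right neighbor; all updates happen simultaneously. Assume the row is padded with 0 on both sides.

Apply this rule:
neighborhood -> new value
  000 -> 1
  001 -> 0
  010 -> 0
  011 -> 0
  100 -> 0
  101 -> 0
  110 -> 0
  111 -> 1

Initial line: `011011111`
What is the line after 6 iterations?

010000000

000001110
111100100
011000001
000011100
111001001
010000000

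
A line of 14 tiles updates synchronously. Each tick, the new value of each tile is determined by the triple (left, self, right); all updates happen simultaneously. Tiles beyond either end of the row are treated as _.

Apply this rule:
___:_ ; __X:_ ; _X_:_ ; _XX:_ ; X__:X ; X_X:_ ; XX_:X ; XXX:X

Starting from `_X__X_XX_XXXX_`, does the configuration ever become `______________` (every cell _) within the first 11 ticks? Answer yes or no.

__X____X__XXXX
___X____X__XXX
____X____X__XX
_____X____X__X
______X____X__
_______X____X_
________X____X
_________X____
__________X___
___________X__
____________X_
tick 11 is ____________X_, still not uniform _

no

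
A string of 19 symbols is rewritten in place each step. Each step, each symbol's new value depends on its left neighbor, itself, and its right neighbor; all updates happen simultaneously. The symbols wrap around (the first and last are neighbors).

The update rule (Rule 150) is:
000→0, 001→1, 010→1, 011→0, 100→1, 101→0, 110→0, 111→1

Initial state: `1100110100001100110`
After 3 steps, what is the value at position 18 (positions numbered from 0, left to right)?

0

step 1: 0011000110010011000
step 2: 0100101001111100100
step 3: 1111101110111011110
position 18 holds 0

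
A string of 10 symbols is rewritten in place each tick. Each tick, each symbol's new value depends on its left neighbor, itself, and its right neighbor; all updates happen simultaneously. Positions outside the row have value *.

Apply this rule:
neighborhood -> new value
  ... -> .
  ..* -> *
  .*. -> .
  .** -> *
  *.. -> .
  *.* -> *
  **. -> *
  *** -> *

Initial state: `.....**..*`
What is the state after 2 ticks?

....***.**
...*******

...*******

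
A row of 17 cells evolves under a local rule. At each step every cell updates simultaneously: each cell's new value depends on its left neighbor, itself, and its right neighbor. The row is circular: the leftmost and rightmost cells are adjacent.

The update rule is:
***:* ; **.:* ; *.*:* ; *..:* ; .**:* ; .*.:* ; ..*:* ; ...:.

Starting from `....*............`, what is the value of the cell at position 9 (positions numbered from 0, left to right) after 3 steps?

.

step 1: ...***...........
step 2: ..*****..........
step 3: .*******.........
position 9 holds .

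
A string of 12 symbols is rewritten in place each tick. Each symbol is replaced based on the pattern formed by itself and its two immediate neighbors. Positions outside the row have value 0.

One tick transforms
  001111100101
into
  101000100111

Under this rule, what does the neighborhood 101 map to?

At position 10 the neighborhood is 101; the next row has 1 there.

1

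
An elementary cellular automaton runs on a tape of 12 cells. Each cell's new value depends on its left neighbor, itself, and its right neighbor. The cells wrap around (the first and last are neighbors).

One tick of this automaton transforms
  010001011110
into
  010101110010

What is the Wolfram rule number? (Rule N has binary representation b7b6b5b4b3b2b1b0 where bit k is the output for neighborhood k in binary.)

109

position 8: 111 → 0  (bit 7 = 0)
position 10: 110 → 1  (bit 6 = 1)
position 6: 101 → 1  (bit 5 = 1)
position 2: 100 → 0  (bit 4 = 0)
position 7: 011 → 1  (bit 3 = 1)
position 1: 010 → 1  (bit 2 = 1)
position 0: 001 → 0  (bit 1 = 0)
position 3: 000 → 1  (bit 0 = 1)
bits b7..b0 = 01101101 = 109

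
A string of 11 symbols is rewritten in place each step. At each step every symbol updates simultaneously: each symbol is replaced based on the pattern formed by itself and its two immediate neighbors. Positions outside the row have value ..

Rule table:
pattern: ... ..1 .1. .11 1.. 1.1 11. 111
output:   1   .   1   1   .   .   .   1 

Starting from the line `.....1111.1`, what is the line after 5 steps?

1..1.1..1.1

1111.111..1
111..11...1
11...1..1.1
1..1.1..1.1
1..1.1..1.1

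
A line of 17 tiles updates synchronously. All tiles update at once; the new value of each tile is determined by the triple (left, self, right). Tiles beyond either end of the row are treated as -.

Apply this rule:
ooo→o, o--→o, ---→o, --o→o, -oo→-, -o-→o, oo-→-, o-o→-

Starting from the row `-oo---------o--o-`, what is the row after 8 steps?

step 1: o--oooooooooooooo
step 2: ooo-oooooooooooo-
step 3: -o---oooooooooo-o
step 4: ooooo-oooooooo--o
step 5: -ooo---oooooo-ooo
step 6: o-o-ooo-oooo---o-
step 7: o-o--o---oo-ooooo
step 8: o-ooooooo----ooo-

o-ooooooo----ooo-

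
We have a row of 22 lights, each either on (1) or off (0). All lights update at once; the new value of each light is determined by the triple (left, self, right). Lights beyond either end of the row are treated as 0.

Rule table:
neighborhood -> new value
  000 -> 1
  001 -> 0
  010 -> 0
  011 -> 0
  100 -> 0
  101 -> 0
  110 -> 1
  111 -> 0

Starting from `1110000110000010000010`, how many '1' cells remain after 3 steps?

step 1: 0010110010111000111000
step 2: 1000010000001010001011
step 3: 0011000111100000100001
count of 1: 8

8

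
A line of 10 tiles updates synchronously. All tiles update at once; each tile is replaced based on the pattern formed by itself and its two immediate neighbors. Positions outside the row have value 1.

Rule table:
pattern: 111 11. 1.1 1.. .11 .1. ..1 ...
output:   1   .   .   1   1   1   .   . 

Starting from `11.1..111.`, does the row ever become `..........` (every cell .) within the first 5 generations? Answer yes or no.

generation 1: 1..11.11..
generation 2: .1.1..1.1.
generation 3: .1.11.1.1.
generation 4: .1.1..1.1.  (repeats generation 2; period 2)
generation 5: .1.11.1.1.
generation 5 is .1.11.1.1., still not uniform .

no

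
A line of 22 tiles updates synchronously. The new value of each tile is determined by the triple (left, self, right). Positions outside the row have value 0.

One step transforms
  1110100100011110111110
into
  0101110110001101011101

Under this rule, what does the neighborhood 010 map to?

At position 4 the neighborhood is 010; the next row has 1 there.

1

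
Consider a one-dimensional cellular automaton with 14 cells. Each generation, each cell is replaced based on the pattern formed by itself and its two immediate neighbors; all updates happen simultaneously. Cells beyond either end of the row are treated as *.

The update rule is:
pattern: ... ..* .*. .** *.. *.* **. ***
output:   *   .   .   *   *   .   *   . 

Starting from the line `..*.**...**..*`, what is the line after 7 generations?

*...****.***.*
***.*..*.*.*.*
..*..*.......*
*..*..******.*
**..*.*....*.*
.**....***...*
.*****.*.***.*

.*****.*.***.*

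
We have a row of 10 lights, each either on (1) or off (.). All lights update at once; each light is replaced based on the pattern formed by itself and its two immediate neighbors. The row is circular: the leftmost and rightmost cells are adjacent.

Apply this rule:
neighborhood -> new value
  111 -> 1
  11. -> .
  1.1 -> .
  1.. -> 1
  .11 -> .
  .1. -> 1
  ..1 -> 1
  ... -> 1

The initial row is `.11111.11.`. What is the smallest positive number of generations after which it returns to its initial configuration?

1.111....1
...1.1111.
1111..11.1
111.11....
.1....1111
.11111.11.

6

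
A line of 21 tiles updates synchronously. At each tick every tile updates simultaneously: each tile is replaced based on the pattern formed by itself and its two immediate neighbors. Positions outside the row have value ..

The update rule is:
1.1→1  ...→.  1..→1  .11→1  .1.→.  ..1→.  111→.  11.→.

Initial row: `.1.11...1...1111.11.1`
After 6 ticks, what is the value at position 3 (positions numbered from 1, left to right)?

.

tick 1: ..11.1...1..1...11.1.
tick 2: ..1.1.1...1..1..1.1.1
tick 3: ...1.1.1...1..1..1.1.
tick 4: ....1.1.1...1..1..1.1
tick 5: .....1.1.1...1..1..1.
tick 6: ......1.1.1...1..1..1
position 3 holds .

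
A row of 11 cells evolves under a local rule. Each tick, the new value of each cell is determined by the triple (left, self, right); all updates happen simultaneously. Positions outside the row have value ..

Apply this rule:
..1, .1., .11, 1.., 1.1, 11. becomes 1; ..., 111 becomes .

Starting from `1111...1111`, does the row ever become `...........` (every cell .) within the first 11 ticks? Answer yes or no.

1..11.11..1
11111111111
1.........1
11.......11
111.....111
1.11...11.1
11111.11111
1...111...1
11.11.11.11
11111111111  (repeats tick 2; period 8)
tick 11: 1.........1
tick 11 is 1.........1, still not uniform .

no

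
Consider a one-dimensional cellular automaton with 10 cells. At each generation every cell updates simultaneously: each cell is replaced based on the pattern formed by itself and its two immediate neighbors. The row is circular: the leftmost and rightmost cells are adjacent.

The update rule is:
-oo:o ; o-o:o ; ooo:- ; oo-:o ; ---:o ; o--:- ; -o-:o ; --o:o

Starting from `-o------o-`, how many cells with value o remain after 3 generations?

oo-oooooo-
oooo----oo
---o-oooo-
count of o: 5

5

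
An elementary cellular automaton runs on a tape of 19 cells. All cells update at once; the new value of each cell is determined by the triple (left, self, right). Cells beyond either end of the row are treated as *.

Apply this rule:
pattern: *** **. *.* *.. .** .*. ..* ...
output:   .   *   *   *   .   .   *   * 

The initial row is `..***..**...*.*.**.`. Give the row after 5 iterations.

..***.****.**.**.**

**..***.****.*.*.**
.***..**...**.*.*..
*..***.****.**.*.**
***..**...**.**.*..
..***.****.**.**.**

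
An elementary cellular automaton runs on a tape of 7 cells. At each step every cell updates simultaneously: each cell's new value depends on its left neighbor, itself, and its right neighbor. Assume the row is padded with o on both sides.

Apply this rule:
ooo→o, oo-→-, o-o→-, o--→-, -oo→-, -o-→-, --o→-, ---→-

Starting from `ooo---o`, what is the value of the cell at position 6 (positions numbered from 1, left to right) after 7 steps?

step 1: oo-----
step 2: o------
step 3: -------
step 4: -------  (fixed point — unchanged through step 7)
position 6 holds -

-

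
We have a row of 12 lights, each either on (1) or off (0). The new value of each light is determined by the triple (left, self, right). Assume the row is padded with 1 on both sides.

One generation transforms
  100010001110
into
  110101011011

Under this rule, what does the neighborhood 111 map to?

At position 9 the neighborhood is 111; the next row has 0 there.

0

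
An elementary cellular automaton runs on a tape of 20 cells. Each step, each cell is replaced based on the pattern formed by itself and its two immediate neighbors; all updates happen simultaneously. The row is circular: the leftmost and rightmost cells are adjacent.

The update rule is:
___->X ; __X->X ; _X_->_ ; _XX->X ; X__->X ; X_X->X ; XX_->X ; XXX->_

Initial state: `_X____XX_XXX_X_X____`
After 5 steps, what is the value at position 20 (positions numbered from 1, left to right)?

step 1: X_XXXXXXXX_XX_X_XXXX
step 2: XXX______XXXXX_XX___
step 3: X_XXXXXXXX___XXXXXXX
step 4: XXX______XXXXX______
step 5: X_XXXXXXXX___XXXXXXX
position 20 holds X

X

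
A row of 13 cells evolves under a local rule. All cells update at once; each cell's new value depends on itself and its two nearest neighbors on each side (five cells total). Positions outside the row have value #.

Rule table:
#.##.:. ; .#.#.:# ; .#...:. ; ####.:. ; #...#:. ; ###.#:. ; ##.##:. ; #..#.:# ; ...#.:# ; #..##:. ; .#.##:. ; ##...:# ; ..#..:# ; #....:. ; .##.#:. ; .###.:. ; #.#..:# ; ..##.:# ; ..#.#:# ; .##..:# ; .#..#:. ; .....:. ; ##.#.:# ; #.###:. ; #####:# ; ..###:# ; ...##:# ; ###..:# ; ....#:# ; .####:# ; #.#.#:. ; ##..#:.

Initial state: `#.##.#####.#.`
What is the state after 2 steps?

......##..#..
#...####.##..

#...####.##..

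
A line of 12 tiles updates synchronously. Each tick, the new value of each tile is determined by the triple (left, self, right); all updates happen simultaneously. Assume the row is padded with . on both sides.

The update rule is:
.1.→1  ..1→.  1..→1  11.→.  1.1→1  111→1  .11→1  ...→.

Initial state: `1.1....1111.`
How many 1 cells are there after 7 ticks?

9

1111...111.1
111.1..11.11
11.111.1.11.
1.111.1111.1
1111.1111.11
111.1111.11.
11.1111.11.1
count of 1: 9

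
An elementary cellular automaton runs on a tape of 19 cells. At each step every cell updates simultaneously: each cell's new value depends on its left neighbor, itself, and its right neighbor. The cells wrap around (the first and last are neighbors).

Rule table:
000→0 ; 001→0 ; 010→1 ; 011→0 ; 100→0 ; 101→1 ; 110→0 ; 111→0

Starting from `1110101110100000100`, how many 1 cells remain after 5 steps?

step 1: 0001110001100000100
step 2: 0000000000000000100
step 3: 0000000000000000100  (fixed point — unchanged through step 5)
count of 1: 1

1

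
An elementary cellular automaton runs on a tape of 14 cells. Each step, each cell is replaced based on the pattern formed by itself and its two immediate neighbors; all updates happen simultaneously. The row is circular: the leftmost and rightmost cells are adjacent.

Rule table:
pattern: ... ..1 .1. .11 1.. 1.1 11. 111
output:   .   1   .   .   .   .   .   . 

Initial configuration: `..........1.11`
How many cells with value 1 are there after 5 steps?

1

.........1....
........1.....
.......1......
......1.......
.....1........
count of 1: 1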